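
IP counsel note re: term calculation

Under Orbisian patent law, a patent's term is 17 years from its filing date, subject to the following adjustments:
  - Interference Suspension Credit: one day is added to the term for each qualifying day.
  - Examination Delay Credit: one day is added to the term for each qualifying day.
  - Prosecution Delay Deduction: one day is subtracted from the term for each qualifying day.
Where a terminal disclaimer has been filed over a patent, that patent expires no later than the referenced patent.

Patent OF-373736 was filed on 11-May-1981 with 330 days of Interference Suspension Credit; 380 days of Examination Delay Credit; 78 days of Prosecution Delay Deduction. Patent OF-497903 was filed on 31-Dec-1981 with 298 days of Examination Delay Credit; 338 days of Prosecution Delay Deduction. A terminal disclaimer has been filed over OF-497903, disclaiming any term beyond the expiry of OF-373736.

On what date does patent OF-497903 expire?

Natural term of OF-497903:
  Base: filing + 17 years → 31 December 1998.
  Examination Delay Credit: +298 days → 25 October 1999.
  Prosecution Delay Deduction: −338 days → 21 November 1998.
Expiry of referenced patent OF-373736:
  Base: filing + 17 years → 11 May 1998.
  Interference Suspension Credit: +330 days → 6 April 1999.
  Examination Delay Credit: +380 days → 20 April 2000.
  Prosecution Delay Deduction: −78 days → 2 February 2000.
Terminal disclaimer: OF-497903 expires on the earlier of 21 November 1998 and 2 February 2000.

November 21, 1998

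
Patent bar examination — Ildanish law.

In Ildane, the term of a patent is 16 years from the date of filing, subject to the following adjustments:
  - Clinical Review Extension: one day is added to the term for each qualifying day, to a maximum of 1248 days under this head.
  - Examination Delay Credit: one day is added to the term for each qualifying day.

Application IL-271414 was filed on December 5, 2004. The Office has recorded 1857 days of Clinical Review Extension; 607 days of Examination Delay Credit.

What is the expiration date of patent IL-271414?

Base term: filing date + 16 years → 5 December 2020.
Clinical Review Extension: 1857 days claimed exceeds the 1248-day cap, so +1248 days → 6 May 2024.
Examination Delay Credit: +607 days → 3 January 2026.

2026-01-03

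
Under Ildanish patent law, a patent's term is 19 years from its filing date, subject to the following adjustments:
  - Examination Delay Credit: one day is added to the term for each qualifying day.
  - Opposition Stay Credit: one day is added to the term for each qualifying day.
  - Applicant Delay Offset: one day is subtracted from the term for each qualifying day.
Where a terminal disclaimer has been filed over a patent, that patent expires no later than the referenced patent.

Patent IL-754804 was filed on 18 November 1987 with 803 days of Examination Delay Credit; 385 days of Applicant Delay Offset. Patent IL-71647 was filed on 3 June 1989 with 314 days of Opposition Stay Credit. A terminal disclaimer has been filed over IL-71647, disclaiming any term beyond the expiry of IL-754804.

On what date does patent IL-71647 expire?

January 10, 2008

Natural term of IL-71647:
  Base: filing + 19 years → 3 June 2008.
  Opposition Stay Credit: +314 days → 13 April 2009.
Expiry of referenced patent IL-754804:
  Base: filing + 19 years → 18 November 2006.
  Examination Delay Credit: +803 days → 29 January 2009.
  Applicant Delay Offset: −385 days → 10 January 2008.
Terminal disclaimer: IL-71647 expires on the earlier of 13 April 2009 and 10 January 2008.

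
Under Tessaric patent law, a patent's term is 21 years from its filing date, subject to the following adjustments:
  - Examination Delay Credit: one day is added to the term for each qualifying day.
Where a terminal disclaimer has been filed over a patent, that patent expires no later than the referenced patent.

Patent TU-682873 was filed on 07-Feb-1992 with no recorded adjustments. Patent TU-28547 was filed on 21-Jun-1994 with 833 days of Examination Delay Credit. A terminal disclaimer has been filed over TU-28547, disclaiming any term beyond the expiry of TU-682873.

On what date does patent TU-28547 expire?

Natural term of TU-28547:
  Base: filing + 21 years → 21 June 2015.
  Examination Delay Credit: +833 days → 1 October 2017.
Expiry of referenced patent TU-682873:
  Base: filing + 21 years → 7 February 2013.
Terminal disclaimer: TU-28547 expires on the earlier of 1 October 2017 and 7 February 2013.

2013-02-07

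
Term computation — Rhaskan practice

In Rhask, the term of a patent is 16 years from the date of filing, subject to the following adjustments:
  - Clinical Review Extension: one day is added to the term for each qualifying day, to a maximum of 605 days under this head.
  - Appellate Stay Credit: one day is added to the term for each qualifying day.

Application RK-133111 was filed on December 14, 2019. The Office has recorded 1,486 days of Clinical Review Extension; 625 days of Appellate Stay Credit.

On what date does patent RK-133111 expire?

April 27, 2039

Base term: filing date + 16 years → 14 December 2035.
Clinical Review Extension: 1486 days claimed exceeds the 605-day cap, so +605 days → 10 August 2037.
Appellate Stay Credit: +625 days → 27 April 2039.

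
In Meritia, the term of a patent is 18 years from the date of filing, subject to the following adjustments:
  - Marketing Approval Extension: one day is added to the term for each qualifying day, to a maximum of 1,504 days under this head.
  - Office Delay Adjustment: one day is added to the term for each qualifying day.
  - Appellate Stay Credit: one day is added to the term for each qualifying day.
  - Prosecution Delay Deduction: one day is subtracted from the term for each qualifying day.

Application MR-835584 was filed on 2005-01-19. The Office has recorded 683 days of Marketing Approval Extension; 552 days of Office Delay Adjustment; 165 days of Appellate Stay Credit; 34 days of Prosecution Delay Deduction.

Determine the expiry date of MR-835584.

October 16, 2026

Base term: filing date + 18 years → 19 January 2023.
Marketing Approval Extension: 683 days (within the 1504-day cap) → +683 days → 2 December 2024.
Office Delay Adjustment: +552 days → 7 June 2026.
Appellate Stay Credit: +165 days → 19 November 2026.
Prosecution Delay Deduction: −34 days → 16 October 2026.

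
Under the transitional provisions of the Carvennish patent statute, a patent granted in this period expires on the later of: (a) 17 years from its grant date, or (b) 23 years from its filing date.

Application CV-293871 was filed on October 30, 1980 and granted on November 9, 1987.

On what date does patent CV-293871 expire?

November 9, 2004

(a) grant + 17 years → 9 November 2004.
(b) filing + 23 years → 30 October 2003.
Later of the two: 9 November 2004.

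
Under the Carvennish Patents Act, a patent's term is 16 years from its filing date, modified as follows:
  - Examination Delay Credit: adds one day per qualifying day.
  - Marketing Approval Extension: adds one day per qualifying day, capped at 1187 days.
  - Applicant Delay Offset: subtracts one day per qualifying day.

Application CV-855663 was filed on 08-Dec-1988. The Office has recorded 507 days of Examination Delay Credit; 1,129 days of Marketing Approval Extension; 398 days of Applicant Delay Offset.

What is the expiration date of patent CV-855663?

Base term: filing date + 16 years → 8 December 2004.
Examination Delay Credit: +507 days → 29 April 2006.
Marketing Approval Extension: 1129 days (within the 1187-day cap) → +1129 days → 1 June 2009.
Applicant Delay Offset: −398 days → 29 April 2008.

2008-04-29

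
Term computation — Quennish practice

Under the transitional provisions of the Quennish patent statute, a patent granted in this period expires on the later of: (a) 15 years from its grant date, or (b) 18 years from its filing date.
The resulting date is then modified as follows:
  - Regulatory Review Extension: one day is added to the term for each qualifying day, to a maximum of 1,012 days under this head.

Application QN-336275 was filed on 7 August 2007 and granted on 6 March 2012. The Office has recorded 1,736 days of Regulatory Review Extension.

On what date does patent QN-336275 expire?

2029-12-12

(a) grant + 15 years → 6 March 2027.
(b) filing + 18 years → 7 August 2025.
Later of the two: 6 March 2027.
Regulatory Review Extension: 1736 days claimed exceeds the 1012-day cap, so +1012 days → 12 December 2029.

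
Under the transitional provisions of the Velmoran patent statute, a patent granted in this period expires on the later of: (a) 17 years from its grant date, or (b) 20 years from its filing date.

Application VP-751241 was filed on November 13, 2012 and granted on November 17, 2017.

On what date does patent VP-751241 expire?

November 17, 2034

(a) grant + 17 years → 17 November 2034.
(b) filing + 20 years → 13 November 2032.
Later of the two: 17 November 2034.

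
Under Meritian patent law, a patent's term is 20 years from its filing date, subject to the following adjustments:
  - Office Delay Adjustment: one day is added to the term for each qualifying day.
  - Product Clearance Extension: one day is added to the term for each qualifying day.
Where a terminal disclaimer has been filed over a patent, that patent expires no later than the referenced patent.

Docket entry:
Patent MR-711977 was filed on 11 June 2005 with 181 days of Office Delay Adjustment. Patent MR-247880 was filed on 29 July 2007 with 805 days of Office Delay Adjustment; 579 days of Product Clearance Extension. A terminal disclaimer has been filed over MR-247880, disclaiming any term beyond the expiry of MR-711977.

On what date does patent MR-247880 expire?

Natural term of MR-247880:
  Base: filing + 20 years → 29 July 2027.
  Office Delay Adjustment: +805 days → 11 October 2029.
  Product Clearance Extension: +579 days → 13 May 2031.
Expiry of referenced patent MR-711977:
  Base: filing + 20 years → 11 June 2025.
  Office Delay Adjustment: +181 days → 9 December 2025.
Terminal disclaimer: MR-247880 expires on the earlier of 13 May 2031 and 9 December 2025.

2025-12-09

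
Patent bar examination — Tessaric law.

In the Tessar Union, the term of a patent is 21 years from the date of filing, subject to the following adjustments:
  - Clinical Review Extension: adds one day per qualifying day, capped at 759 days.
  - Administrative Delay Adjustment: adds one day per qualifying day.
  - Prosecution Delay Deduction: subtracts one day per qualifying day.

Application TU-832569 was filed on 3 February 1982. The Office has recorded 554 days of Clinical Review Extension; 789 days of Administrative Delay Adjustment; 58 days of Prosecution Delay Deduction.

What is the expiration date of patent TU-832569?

Base term: filing date + 21 years → 3 February 2003.
Clinical Review Extension: 554 days (within the 759-day cap) → +554 days → 10 August 2004.
Administrative Delay Adjustment: +789 days → 8 October 2006.
Prosecution Delay Deduction: −58 days → 11 August 2006.

2006-08-11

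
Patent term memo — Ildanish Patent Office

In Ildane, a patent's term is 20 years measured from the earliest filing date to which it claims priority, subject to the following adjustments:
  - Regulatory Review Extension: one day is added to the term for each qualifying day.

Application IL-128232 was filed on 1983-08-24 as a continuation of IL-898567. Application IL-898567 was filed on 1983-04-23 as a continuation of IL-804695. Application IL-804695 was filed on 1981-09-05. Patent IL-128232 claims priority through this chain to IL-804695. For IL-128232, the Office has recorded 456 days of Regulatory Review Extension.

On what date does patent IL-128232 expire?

Earliest priority filing: 5 September 1981.
Base term: 5 September 1981 + 20 years → 5 September 2001.
Regulatory Review Extension: +456 days → 5 December 2002.

December 5, 2002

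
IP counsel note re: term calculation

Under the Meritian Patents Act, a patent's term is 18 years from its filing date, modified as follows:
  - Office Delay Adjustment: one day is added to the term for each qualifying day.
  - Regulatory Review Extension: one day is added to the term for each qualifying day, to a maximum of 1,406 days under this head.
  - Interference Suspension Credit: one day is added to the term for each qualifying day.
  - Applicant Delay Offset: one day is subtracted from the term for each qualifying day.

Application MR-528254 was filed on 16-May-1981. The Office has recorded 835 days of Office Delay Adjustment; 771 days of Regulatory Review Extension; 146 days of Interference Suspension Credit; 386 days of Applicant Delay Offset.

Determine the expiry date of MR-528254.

February 10, 2003

Base term: filing date + 18 years → 16 May 1999.
Office Delay Adjustment: +835 days → 28 August 2001.
Regulatory Review Extension: 771 days (within the 1406-day cap) → +771 days → 8 October 2003.
Interference Suspension Credit: +146 days → 2 March 2004.
Applicant Delay Offset: −386 days → 10 February 2003.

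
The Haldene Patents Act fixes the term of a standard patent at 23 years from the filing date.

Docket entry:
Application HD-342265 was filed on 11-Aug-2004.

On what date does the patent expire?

Filing date + 23 years → 11 August 2027.

2027-08-11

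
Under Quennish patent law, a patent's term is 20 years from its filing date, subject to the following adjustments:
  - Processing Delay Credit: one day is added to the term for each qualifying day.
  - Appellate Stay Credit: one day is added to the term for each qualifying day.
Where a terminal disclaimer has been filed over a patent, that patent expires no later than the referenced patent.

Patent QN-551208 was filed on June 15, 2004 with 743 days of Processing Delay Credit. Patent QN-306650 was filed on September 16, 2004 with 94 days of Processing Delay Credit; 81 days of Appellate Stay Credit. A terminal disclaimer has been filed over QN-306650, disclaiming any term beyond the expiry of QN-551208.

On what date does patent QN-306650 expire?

Natural term of QN-306650:
  Base: filing + 20 years → 16 September 2024.
  Processing Delay Credit: +94 days → 19 December 2024.
  Appellate Stay Credit: +81 days → 10 March 2025.
Expiry of referenced patent QN-551208:
  Base: filing + 20 years → 15 June 2024.
  Processing Delay Credit: +743 days → 28 June 2026.
Terminal disclaimer: QN-306650 expires on the earlier of 10 March 2025 and 28 June 2026.

2025-03-10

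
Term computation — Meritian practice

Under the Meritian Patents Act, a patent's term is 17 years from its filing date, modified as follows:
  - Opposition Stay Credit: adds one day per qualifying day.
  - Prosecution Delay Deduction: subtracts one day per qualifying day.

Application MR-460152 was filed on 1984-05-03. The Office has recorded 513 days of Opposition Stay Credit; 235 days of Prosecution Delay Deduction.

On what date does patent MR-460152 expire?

Base term: filing date + 17 years → 3 May 2001.
Opposition Stay Credit: +513 days → 28 September 2002.
Prosecution Delay Deduction: −235 days → 5 February 2002.

February 5, 2002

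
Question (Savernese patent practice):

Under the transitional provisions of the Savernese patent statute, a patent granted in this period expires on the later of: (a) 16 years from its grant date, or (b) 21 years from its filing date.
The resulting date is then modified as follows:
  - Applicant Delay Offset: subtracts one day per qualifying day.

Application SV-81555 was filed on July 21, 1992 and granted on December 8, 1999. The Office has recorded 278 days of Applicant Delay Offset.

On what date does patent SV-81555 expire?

(a) grant + 16 years → 8 December 2015.
(b) filing + 21 years → 21 July 2013.
Later of the two: 8 December 2015.
Applicant Delay Offset: −278 days → 5 March 2015.

March 5, 2015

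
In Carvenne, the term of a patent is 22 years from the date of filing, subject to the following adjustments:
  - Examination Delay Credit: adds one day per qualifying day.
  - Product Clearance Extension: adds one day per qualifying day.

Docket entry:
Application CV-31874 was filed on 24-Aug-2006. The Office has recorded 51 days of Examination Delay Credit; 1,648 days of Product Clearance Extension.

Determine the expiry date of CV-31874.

2033-04-19

Base term: filing date + 22 years → 24 August 2028.
Examination Delay Credit: +51 days → 14 October 2028.
Product Clearance Extension: +1648 days → 19 April 2033.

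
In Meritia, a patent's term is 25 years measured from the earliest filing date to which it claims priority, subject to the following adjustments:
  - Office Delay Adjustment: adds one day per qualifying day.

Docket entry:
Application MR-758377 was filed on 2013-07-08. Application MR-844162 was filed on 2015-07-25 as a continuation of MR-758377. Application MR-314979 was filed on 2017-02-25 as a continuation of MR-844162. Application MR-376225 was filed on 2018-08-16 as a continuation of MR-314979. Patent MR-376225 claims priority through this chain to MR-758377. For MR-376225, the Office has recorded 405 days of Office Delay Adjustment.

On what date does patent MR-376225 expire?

Earliest priority filing: 8 July 2013.
Base term: 8 July 2013 + 25 years → 8 July 2038.
Office Delay Adjustment: +405 days → 17 August 2039.

2039-08-17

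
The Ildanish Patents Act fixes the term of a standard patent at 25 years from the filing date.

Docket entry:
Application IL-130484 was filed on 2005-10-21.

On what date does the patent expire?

October 21, 2030

Filing date + 25 years → 21 October 2030.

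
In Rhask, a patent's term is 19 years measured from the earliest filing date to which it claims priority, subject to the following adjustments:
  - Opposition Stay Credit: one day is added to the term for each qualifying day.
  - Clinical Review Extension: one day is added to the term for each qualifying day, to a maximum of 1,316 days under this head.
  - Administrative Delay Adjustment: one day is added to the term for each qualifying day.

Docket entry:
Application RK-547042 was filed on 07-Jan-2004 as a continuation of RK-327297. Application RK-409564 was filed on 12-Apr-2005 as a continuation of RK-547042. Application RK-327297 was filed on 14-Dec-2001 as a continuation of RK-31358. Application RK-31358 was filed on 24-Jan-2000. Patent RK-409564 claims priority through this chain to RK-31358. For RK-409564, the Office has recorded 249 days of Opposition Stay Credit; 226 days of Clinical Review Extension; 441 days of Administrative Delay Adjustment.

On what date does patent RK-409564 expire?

July 28, 2021

Earliest priority filing: 24 January 2000.
Base term: 24 January 2000 + 19 years → 24 January 2019.
Opposition Stay Credit: +249 days → 30 September 2019.
Clinical Review Extension: 226 days (within the 1316-day cap) → +226 days → 13 May 2020.
Administrative Delay Adjustment: +441 days → 28 July 2021.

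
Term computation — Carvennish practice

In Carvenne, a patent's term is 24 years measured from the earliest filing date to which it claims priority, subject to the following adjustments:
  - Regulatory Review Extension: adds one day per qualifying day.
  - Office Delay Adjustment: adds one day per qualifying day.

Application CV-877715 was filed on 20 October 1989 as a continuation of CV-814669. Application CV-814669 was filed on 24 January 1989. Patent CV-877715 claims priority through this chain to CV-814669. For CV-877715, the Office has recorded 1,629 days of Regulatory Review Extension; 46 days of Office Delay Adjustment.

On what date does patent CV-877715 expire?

Earliest priority filing: 24 January 1989.
Base term: 24 January 1989 + 24 years → 24 January 2013.
Regulatory Review Extension: +1629 days → 11 July 2017.
Office Delay Adjustment: +46 days → 26 August 2017.

August 26, 2017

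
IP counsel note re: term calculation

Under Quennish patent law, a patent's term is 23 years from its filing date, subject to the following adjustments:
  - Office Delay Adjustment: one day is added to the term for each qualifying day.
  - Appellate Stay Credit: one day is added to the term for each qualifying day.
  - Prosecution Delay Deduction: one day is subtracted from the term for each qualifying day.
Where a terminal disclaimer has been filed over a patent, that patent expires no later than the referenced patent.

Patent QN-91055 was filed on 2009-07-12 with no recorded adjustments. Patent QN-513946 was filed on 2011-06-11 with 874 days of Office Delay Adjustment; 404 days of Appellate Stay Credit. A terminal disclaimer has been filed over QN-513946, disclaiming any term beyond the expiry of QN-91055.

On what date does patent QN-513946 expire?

July 12, 2032

Natural term of QN-513946:
  Base: filing + 23 years → 11 June 2034.
  Office Delay Adjustment: +874 days → 1 November 2036.
  Appellate Stay Credit: +404 days → 10 December 2037.
Expiry of referenced patent QN-91055:
  Base: filing + 23 years → 12 July 2032.
Terminal disclaimer: QN-513946 expires on the earlier of 10 December 2037 and 12 July 2032.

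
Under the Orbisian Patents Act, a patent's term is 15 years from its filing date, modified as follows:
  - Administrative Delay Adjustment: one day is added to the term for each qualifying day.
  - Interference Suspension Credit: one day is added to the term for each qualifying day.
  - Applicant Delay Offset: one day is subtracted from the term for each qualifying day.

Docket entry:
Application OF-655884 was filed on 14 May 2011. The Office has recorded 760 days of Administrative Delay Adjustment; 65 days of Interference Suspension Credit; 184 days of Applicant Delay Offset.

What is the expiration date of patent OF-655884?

2028-02-14

Base term: filing date + 15 years → 14 May 2026.
Administrative Delay Adjustment: +760 days → 12 June 2028.
Interference Suspension Credit: +65 days → 16 August 2028.
Applicant Delay Offset: −184 days → 14 February 2028.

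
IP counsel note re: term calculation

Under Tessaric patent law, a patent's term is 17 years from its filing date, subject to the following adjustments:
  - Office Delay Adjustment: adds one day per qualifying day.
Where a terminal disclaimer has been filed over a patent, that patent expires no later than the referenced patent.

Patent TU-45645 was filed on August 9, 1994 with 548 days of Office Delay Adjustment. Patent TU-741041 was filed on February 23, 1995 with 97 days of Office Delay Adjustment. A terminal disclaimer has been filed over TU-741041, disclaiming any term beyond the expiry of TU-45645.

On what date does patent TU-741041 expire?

Natural term of TU-741041:
  Base: filing + 17 years → 23 February 2012.
  Office Delay Adjustment: +97 days → 30 May 2012.
Expiry of referenced patent TU-45645:
  Base: filing + 17 years → 9 August 2011.
  Office Delay Adjustment: +548 days → 7 February 2013.
Terminal disclaimer: TU-741041 expires on the earlier of 30 May 2012 and 7 February 2013.

2012-05-30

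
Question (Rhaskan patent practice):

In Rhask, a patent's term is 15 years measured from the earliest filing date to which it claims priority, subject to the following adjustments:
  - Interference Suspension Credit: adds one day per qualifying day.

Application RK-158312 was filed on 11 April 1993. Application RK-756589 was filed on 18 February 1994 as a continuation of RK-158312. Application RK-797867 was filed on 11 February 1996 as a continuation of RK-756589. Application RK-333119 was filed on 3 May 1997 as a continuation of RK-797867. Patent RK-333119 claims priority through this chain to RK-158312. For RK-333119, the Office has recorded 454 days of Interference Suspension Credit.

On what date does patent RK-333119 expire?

Earliest priority filing: 11 April 1993.
Base term: 11 April 1993 + 15 years → 11 April 2008.
Interference Suspension Credit: +454 days → 9 July 2009.

2009-07-09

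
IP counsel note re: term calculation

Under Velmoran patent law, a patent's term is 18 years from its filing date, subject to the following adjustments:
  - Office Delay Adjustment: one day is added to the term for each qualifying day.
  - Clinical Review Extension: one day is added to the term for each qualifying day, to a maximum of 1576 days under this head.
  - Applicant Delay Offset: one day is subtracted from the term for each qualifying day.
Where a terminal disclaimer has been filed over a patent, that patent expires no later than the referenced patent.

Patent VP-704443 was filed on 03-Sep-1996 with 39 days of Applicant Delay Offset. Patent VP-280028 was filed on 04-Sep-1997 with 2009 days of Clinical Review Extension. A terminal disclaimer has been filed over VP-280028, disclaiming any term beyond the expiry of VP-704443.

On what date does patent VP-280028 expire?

2014-07-26

Natural term of VP-280028:
  Base: filing + 18 years → 4 September 2015.
  Clinical Review Extension: 2009 days claimed exceeds the 1576-day cap, so +1576 days → 28 December 2019.
Expiry of referenced patent VP-704443:
  Base: filing + 18 years → 3 September 2014.
  Applicant Delay Offset: −39 days → 26 July 2014.
Terminal disclaimer: VP-280028 expires on the earlier of 28 December 2019 and 26 July 2014.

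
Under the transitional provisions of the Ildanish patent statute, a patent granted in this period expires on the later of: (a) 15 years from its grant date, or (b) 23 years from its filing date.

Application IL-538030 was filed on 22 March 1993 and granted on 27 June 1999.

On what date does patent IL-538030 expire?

(a) grant + 15 years → 27 June 2014.
(b) filing + 23 years → 22 March 2016.
Later of the two: 22 March 2016.

March 22, 2016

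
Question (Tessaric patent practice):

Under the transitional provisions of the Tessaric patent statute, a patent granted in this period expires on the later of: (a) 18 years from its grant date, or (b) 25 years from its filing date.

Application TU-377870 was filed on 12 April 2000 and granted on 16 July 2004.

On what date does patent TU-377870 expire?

April 12, 2025

(a) grant + 18 years → 16 July 2022.
(b) filing + 25 years → 12 April 2025.
Later of the two: 12 April 2025.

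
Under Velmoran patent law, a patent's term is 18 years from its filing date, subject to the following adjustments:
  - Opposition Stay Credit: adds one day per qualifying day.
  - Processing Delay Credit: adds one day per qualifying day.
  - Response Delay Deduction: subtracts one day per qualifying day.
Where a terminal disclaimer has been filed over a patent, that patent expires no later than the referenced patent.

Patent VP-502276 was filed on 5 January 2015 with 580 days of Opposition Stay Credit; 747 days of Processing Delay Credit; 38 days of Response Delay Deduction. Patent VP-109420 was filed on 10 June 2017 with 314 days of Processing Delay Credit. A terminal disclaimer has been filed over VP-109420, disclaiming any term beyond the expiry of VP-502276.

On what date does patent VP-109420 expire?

Natural term of VP-109420:
  Base: filing + 18 years → 10 June 2035.
  Processing Delay Credit: +314 days → 19 April 2036.
Expiry of referenced patent VP-502276:
  Base: filing + 18 years → 5 January 2033.
  Opposition Stay Credit: +580 days → 8 August 2034.
  Processing Delay Credit: +747 days → 24 August 2036.
  Response Delay Deduction: −38 days → 17 July 2036.
Terminal disclaimer: VP-109420 expires on the earlier of 19 April 2036 and 17 July 2036.

April 19, 2036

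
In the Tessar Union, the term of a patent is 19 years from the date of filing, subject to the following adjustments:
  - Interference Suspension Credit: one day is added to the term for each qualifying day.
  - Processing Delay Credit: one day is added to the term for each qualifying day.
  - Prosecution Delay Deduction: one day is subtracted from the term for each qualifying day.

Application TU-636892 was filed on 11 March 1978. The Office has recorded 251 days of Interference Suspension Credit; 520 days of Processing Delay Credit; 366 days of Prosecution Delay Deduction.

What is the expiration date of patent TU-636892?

1998-04-20

Base term: filing date + 19 years → 11 March 1997.
Interference Suspension Credit: +251 days → 17 November 1997.
Processing Delay Credit: +520 days → 21 April 1999.
Prosecution Delay Deduction: −366 days → 20 April 1998.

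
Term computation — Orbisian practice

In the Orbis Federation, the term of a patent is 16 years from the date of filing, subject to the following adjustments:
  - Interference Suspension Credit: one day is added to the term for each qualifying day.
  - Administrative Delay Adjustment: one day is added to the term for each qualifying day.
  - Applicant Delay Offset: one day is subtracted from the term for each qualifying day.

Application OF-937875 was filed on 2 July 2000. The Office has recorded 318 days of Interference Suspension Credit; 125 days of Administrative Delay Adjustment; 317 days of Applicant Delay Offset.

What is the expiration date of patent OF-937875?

2016-11-05

Base term: filing date + 16 years → 2 July 2016.
Interference Suspension Credit: +318 days → 16 May 2017.
Administrative Delay Adjustment: +125 days → 18 September 2017.
Applicant Delay Offset: −317 days → 5 November 2016.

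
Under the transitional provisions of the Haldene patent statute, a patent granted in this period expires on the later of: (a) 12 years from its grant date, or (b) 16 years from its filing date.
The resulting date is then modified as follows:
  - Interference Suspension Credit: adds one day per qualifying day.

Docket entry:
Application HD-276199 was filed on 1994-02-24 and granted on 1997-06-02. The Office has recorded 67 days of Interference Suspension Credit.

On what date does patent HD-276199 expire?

May 2, 2010

(a) grant + 12 years → 2 June 2009.
(b) filing + 16 years → 24 February 2010.
Later of the two: 24 February 2010.
Interference Suspension Credit: +67 days → 2 May 2010.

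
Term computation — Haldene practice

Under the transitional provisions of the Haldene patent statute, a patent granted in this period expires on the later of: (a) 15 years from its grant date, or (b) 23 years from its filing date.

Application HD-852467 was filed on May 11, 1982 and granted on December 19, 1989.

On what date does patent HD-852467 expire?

(a) grant + 15 years → 19 December 2004.
(b) filing + 23 years → 11 May 2005.
Later of the two: 11 May 2005.

May 11, 2005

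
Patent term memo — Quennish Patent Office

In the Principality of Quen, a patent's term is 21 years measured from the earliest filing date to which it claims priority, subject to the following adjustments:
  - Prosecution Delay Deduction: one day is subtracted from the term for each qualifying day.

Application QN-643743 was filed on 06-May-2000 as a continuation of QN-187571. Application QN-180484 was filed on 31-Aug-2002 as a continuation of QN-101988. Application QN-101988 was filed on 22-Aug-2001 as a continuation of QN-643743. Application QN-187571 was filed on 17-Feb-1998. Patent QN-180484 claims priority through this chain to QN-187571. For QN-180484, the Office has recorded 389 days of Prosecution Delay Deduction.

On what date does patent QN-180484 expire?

Earliest priority filing: 17 February 1998.
Base term: 17 February 1998 + 21 years → 17 February 2019.
Prosecution Delay Deduction: −389 days → 24 January 2018.

January 24, 2018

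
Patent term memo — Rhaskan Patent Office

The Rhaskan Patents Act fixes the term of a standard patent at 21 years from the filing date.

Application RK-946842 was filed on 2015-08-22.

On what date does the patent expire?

Filing date + 21 years → 22 August 2036.

2036-08-22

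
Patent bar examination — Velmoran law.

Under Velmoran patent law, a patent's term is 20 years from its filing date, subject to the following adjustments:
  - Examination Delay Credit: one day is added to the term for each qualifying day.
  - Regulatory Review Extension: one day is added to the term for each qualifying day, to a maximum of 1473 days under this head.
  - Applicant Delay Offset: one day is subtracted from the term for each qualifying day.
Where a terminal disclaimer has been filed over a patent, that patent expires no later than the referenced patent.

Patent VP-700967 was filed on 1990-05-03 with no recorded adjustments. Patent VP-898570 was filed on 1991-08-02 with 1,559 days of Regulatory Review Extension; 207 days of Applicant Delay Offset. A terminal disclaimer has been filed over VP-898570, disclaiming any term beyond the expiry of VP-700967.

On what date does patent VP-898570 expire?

May 3, 2010

Natural term of VP-898570:
  Base: filing + 20 years → 2 August 2011.
  Regulatory Review Extension: 1559 days claimed exceeds the 1473-day cap, so +1473 days → 14 August 2015.
  Applicant Delay Offset: −207 days → 19 January 2015.
Expiry of referenced patent VP-700967:
  Base: filing + 20 years → 3 May 2010.
Terminal disclaimer: VP-898570 expires on the earlier of 19 January 2015 and 3 May 2010.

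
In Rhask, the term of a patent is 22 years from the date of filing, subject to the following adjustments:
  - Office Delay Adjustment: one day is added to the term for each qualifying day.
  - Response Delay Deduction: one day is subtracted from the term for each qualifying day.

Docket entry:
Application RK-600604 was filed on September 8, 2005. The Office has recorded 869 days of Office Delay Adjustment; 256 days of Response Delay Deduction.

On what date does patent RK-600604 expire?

Base term: filing date + 22 years → 8 September 2027.
Office Delay Adjustment: +869 days → 24 January 2030.
Response Delay Deduction: −256 days → 13 May 2029.

2029-05-13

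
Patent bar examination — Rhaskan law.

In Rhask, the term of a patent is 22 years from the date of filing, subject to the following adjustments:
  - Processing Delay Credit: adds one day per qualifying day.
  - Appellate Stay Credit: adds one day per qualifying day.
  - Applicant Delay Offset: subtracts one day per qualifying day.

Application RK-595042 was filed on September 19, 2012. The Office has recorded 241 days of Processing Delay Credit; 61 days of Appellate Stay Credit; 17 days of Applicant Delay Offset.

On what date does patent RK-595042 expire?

Base term: filing date + 22 years → 19 September 2034.
Processing Delay Credit: +241 days → 18 May 2035.
Appellate Stay Credit: +61 days → 18 July 2035.
Applicant Delay Offset: −17 days → 1 July 2035.

2035-07-01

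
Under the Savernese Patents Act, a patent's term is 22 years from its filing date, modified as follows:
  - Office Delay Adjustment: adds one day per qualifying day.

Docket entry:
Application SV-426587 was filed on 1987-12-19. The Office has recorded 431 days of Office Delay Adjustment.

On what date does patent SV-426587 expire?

2011-02-23

Base term: filing date + 22 years → 19 December 2009.
Office Delay Adjustment: +431 days → 23 February 2011.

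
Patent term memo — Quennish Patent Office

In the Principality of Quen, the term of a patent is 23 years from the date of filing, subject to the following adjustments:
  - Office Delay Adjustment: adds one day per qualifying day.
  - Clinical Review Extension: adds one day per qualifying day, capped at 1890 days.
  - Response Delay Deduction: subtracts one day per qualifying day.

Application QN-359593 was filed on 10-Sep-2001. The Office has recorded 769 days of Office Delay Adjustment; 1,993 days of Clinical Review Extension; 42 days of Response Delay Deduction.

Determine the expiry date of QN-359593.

2031-11-10

Base term: filing date + 23 years → 10 September 2024.
Office Delay Adjustment: +769 days → 19 October 2026.
Clinical Review Extension: 1993 days claimed exceeds the 1890-day cap, so +1890 days → 22 December 2031.
Response Delay Deduction: −42 days → 10 November 2031.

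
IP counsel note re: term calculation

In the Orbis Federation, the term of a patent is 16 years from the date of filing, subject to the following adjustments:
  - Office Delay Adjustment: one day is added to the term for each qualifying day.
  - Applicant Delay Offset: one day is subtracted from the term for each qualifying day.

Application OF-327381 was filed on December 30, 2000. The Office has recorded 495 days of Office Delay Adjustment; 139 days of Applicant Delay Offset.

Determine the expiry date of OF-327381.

2017-12-21

Base term: filing date + 16 years → 30 December 2016.
Office Delay Adjustment: +495 days → 9 May 2018.
Applicant Delay Offset: −139 days → 21 December 2017.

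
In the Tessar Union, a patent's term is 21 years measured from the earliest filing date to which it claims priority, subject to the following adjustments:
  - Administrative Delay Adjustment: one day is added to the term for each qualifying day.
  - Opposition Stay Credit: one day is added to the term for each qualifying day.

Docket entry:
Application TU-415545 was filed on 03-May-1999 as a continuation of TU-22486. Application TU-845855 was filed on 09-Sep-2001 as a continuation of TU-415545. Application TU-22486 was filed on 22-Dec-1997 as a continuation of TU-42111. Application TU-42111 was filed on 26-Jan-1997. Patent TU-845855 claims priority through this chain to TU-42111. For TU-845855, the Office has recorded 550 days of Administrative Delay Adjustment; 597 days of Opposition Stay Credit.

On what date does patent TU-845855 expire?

2021-03-18

Earliest priority filing: 26 January 1997.
Base term: 26 January 1997 + 21 years → 26 January 2018.
Administrative Delay Adjustment: +550 days → 30 July 2019.
Opposition Stay Credit: +597 days → 18 March 2021.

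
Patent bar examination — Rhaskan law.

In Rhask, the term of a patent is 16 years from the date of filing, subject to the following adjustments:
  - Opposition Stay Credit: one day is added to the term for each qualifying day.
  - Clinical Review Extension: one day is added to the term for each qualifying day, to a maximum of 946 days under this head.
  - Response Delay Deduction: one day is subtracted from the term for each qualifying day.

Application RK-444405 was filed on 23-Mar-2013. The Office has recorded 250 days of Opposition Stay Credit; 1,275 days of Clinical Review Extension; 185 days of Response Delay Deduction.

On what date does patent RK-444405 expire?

Base term: filing date + 16 years → 23 March 2029.
Opposition Stay Credit: +250 days → 28 November 2029.
Clinical Review Extension: 1275 days claimed exceeds the 946-day cap, so +946 days → 1 July 2032.
Response Delay Deduction: −185 days → 29 December 2031.

December 29, 2031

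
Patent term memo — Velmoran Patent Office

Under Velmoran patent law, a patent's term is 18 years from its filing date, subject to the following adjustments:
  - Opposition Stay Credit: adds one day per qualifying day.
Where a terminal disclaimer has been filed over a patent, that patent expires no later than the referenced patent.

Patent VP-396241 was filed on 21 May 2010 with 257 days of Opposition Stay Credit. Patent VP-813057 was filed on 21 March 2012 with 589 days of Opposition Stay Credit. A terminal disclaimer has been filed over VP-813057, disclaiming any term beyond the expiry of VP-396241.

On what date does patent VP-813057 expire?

2029-02-02

Natural term of VP-813057:
  Base: filing + 18 years → 21 March 2030.
  Opposition Stay Credit: +589 days → 31 October 2031.
Expiry of referenced patent VP-396241:
  Base: filing + 18 years → 21 May 2028.
  Opposition Stay Credit: +257 days → 2 February 2029.
Terminal disclaimer: VP-813057 expires on the earlier of 31 October 2031 and 2 February 2029.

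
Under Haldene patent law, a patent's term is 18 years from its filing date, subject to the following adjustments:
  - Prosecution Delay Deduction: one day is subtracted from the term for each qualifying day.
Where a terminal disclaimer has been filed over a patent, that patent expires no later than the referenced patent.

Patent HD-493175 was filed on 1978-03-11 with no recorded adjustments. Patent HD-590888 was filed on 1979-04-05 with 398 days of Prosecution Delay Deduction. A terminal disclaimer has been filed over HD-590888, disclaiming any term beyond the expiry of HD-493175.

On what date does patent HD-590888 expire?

March 3, 1996

Natural term of HD-590888:
  Base: filing + 18 years → 5 April 1997.
  Prosecution Delay Deduction: −398 days → 3 March 1996.
Expiry of referenced patent HD-493175:
  Base: filing + 18 years → 11 March 1996.
Terminal disclaimer: HD-590888 expires on the earlier of 3 March 1996 and 11 March 1996.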